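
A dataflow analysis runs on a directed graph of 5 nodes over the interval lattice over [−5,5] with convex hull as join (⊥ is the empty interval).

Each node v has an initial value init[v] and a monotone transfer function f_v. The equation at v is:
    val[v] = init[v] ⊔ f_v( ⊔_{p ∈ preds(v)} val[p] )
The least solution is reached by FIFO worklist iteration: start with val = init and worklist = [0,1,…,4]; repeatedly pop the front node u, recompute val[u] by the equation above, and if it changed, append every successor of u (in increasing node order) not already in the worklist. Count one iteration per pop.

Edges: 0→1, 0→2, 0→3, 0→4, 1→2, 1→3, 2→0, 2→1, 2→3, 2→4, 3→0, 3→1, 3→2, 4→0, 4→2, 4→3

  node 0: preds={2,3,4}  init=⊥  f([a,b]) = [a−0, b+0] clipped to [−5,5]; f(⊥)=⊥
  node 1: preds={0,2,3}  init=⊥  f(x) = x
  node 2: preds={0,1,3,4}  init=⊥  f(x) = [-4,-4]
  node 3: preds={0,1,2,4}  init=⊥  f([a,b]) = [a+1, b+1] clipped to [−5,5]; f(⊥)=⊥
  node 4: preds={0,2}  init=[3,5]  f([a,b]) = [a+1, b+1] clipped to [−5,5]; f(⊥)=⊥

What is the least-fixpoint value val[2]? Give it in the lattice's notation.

Trace (10 dequeues):
  [1] u=0 | in [3,5] | out [3,5] | prev ⊥ | push {}
  [2] u=1 | in [3,5] | out [3,5] | prev ⊥ | push {}
  [3] u=2 | in [3,5] | out [-4,-4] | prev ⊥ | push {0,1}
  [4] u=3 | in [-4,5] | out [-3,5] | prev ⊥ | push {2}
  [5] u=4 | in [-4,5] | out [-3,5] | prev [3,5] | push {3}
  [6] u=0 | in [-4,5] | out [-4,5] | prev [3,5] | push {4}
  [7] u=1 | in [-4,5] | out [-4,5] | prev [3,5] | push {}
  [8] u=2 | in [-4,5] | out [-4,-4] | ==
  [9] u=3 | in [-4,5] | out [-3,5] | ==
  [10] u=4 | in [-4,5] | out [-3,5] | ==

Converged values:
  [0] [-4,5]
  [1] [-4,5]
  [2] [-4,-4]
  [3] [-3,5]
  [4] [-3,5]

[-4,-4]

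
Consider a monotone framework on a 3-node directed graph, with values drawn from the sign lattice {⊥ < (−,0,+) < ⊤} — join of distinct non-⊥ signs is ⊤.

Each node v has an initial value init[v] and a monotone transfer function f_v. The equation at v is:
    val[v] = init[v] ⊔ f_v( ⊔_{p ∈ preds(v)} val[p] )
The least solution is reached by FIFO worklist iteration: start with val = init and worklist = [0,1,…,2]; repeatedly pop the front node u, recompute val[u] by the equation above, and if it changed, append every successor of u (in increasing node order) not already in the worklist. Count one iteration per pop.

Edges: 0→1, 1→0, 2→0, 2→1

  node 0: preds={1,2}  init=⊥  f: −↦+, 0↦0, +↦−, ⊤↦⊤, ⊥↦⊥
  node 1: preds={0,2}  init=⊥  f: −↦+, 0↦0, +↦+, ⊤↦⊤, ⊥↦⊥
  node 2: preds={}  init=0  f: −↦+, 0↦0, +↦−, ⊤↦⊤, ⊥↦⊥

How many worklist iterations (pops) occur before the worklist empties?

Worklist (4 pops):
  #1 pop 0: in=0 → 0 (was ⊥); enqueue []
  #2 pop 1: in=0 → 0 (was ⊥); enqueue [0]
  #3 pop 2: in=⊥ → 0 (no change)
  #4 pop 0: in=0 → 0 (no change)

Fixpoint:
  val[0] = 0
  val[1] = 0
  val[2] = 0

4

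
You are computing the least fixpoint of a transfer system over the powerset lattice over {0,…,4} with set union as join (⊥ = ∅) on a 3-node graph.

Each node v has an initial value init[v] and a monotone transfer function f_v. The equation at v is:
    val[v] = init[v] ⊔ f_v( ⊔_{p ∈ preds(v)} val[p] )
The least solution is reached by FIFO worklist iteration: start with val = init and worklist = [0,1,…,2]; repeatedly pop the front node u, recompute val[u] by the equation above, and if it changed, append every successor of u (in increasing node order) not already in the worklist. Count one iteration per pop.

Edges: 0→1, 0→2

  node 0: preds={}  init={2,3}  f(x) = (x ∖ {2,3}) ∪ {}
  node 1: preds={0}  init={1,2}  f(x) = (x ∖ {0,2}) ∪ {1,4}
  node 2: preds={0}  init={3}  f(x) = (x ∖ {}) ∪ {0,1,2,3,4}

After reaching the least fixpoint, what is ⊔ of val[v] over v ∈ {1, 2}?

{0,1,2,3,4}

Worklist (3 pops):
  #1 pop 0: in={} → {2,3} (no change)
  #2 pop 1: in={2,3} → {1,2,3,4} (was {1,2}); enqueue []
  #3 pop 2: in={2,3} → {0,1,2,3,4} (was {3}); enqueue []

Fixpoint:
  val[0] = {2,3}
  val[1] = {1,2,3,4}
  val[2] = {0,1,2,3,4}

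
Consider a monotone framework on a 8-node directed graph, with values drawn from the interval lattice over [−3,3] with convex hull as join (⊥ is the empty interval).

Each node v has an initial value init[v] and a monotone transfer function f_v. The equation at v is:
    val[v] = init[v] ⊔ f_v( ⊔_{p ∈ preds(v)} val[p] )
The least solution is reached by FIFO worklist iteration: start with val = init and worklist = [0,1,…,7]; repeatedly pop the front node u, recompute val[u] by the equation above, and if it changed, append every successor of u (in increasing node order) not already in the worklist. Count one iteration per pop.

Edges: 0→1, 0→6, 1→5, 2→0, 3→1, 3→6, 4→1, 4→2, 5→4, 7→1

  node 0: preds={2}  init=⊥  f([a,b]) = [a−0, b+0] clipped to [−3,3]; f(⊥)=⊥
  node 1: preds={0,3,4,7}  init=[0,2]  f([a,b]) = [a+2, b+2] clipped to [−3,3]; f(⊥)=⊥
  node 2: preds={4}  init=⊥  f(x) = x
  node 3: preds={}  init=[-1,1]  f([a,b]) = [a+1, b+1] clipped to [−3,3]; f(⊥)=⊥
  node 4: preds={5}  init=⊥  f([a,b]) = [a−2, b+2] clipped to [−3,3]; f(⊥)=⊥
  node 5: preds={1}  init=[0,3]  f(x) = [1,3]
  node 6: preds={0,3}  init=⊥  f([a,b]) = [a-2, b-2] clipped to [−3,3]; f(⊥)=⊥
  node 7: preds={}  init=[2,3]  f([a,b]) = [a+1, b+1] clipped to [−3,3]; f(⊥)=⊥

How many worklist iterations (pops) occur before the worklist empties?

Trace (13 dequeues):
  [1] u=0 | in ⊥ | out ⊥ | ==
  [2] u=1 | in [-1,3] | out [0,3] | prev [0,2] | push {}
  [3] u=2 | in ⊥ | out ⊥ | ==
  [4] u=3 | in ⊥ | out [-1,1] | ==
  [5] u=4 | in [0,3] | out [-2,3] | prev ⊥ | push {1,2}
  [6] u=5 | in [0,3] | out [0,3] | ==
  [7] u=6 | in [-1,1] | out [-3,-1] | prev ⊥ | push {}
  [8] u=7 | in ⊥ | out [2,3] | ==
  [9] u=1 | in [-2,3] | out [0,3] | ==
  [10] u=2 | in [-2,3] | out [-2,3] | prev ⊥ | push {0}
  [11] u=0 | in [-2,3] | out [-2,3] | prev ⊥ | push {1,6}
  [12] u=1 | in [-2,3] | out [0,3] | ==
  [13] u=6 | in [-2,3] | out [-3,1] | prev [-3,-1] | push {}

Converged values:
  [0] [-2,3]
  [1] [0,3]
  [2] [-2,3]
  [3] [-1,1]
  [4] [-2,3]
  [5] [0,3]
  [6] [-3,1]
  [7] [2,3]

13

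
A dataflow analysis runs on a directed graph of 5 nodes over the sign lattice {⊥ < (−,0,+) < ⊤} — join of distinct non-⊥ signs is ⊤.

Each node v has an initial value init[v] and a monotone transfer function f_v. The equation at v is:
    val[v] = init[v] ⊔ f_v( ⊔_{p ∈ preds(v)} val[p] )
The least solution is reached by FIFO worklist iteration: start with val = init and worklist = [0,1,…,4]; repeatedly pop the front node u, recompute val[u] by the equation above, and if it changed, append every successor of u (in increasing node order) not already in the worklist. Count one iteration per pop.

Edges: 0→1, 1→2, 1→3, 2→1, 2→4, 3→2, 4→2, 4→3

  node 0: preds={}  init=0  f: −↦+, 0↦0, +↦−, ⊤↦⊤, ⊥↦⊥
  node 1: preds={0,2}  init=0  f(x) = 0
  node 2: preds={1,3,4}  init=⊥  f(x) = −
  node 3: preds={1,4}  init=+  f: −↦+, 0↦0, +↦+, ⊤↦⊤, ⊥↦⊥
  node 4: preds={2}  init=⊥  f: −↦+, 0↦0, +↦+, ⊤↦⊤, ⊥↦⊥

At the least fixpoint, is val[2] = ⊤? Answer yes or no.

Iteration log — 8 steps:
  step 1. node 0  ⊔preds=⊥  new=0  stable
  step 2. node 1  ⊔preds=0  new=0  stable
  step 3. node 2  ⊔preds=⊤  new=−  old=⊥  +wl: 1
  step 4. node 3  ⊔preds=0  new=⊤  old=+  +wl: 2
  step 5. node 4  ⊔preds=−  new=+  old=⊥  +wl: 3
  step 6. node 1  ⊔preds=⊤  new=0  stable
  step 7. node 2  ⊔preds=⊤  new=−  stable
  step 8. node 3  ⊔preds=⊤  new=⊤  stable

Least fixpoint reached:
  node 0: 0
  node 1: 0
  node 2: −
  node 3: ⊤
  node 4: +

no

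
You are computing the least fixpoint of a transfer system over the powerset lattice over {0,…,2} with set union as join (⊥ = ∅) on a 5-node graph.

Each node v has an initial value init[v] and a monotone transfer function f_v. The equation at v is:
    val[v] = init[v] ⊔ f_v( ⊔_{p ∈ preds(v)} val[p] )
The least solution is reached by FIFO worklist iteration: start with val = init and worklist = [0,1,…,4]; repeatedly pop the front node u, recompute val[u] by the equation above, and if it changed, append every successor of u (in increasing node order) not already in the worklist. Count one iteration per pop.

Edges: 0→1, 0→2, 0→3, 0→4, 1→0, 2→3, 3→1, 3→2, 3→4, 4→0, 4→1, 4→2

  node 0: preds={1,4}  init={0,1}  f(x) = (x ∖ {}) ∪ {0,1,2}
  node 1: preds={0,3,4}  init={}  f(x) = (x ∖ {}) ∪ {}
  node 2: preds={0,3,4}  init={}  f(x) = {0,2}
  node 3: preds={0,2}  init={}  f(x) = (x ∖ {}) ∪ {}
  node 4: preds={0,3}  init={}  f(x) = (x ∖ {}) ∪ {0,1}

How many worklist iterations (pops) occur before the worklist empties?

8

Trace (8 dequeues):
  [1] u=0 | in {} | out {0,1,2} | prev {0,1} | push {}
  [2] u=1 | in {0,1,2} | out {0,1,2} | prev {} | push {0}
  [3] u=2 | in {0,1,2} | out {0,2} | prev {} | push {}
  [4] u=3 | in {0,1,2} | out {0,1,2} | prev {} | push {1,2}
  [5] u=4 | in {0,1,2} | out {0,1,2} | prev {} | push {}
  [6] u=0 | in {0,1,2} | out {0,1,2} | ==
  [7] u=1 | in {0,1,2} | out {0,1,2} | ==
  [8] u=2 | in {0,1,2} | out {0,2} | ==

Converged values:
  [0] {0,1,2}
  [1] {0,1,2}
  [2] {0,2}
  [3] {0,1,2}
  [4] {0,1,2}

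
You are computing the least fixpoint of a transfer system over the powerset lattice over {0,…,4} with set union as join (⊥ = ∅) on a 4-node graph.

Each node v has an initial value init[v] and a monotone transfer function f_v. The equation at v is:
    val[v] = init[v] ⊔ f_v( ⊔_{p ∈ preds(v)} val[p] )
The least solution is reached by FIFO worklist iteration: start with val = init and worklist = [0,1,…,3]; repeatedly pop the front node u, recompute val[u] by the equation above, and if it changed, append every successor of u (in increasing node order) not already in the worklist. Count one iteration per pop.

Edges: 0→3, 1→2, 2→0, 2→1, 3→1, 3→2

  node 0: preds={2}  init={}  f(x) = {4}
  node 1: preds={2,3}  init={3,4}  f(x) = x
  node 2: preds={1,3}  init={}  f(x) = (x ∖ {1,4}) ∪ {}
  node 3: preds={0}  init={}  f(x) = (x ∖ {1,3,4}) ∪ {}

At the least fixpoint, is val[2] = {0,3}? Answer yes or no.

Worklist (6 pops):
  #1 pop 0: in={} → {4} (was {}); enqueue []
  #2 pop 1: in={} → {3,4} (no change)
  #3 pop 2: in={3,4} → {3} (was {}); enqueue [0,1]
  #4 pop 3: in={4} → {} (no change)
  #5 pop 0: in={3} → {4} (no change)
  #6 pop 1: in={3} → {3,4} (no change)

Fixpoint:
  val[0] = {4}
  val[1] = {3,4}
  val[2] = {3}
  val[3] = {}

no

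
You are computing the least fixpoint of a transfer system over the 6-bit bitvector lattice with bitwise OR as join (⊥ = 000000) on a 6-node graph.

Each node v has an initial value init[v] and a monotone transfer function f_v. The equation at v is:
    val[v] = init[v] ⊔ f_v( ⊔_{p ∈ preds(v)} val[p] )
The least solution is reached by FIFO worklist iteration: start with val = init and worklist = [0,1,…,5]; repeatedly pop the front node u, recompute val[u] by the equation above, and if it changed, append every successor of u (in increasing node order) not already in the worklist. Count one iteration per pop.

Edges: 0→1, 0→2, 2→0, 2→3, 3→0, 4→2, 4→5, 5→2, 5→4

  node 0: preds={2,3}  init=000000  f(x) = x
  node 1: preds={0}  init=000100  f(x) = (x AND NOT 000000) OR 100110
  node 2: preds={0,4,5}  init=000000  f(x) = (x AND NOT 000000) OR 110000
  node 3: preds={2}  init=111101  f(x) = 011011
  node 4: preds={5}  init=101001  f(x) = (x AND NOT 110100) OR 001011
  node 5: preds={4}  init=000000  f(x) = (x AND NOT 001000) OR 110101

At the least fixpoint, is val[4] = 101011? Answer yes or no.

yes

Iteration log — 12 steps:
  step 1. node 0  ⊔preds=111101  new=111101  old=000000  +wl: 
  step 2. node 1  ⊔preds=111101  new=111111  old=000100  +wl: 
  step 3. node 2  ⊔preds=111101  new=111101  old=000000  +wl: 0
  step 4. node 3  ⊔preds=111101  new=111111  old=111101  +wl: 
  step 5. node 4  ⊔preds=000000  new=101011  old=101001  +wl: 2
  step 6. node 5  ⊔preds=101011  new=110111  old=000000  +wl: 4
  step 7. node 0  ⊔preds=111111  new=111111  old=111101  +wl: 1
  step 8. node 2  ⊔preds=111111  new=111111  old=111101  +wl: 0,3
  step 9. node 4  ⊔preds=110111  new=101011  stable
  step 10. node 1  ⊔preds=111111  new=111111  stable
  step 11. node 0  ⊔preds=111111  new=111111  stable
  step 12. node 3  ⊔preds=111111  new=111111  stable

Least fixpoint reached:
  node 0: 111111
  node 1: 111111
  node 2: 111111
  node 3: 111111
  node 4: 101011
  node 5: 110111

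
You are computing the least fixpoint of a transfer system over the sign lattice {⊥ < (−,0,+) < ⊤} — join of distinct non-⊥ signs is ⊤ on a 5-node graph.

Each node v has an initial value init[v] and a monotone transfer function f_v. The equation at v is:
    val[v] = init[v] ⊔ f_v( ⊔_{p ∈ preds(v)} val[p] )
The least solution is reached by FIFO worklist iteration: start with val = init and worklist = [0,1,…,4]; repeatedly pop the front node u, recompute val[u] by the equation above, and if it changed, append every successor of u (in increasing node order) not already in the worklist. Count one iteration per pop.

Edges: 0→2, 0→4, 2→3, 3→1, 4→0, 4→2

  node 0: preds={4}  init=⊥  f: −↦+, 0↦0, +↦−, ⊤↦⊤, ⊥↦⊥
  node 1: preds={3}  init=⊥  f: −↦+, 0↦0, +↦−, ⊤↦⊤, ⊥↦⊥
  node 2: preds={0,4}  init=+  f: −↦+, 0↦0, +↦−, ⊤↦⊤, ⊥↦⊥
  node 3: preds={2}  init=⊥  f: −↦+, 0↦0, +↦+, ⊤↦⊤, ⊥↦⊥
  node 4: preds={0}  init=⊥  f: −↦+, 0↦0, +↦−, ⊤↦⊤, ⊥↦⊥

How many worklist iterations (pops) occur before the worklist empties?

Trace (6 dequeues):
  [1] u=0 | in ⊥ | out ⊥ | ==
  [2] u=1 | in ⊥ | out ⊥ | ==
  [3] u=2 | in ⊥ | out + | ==
  [4] u=3 | in + | out + | prev ⊥ | push {1}
  [5] u=4 | in ⊥ | out ⊥ | ==
  [6] u=1 | in + | out − | prev ⊥ | push {}

Converged values:
  [0] ⊥
  [1] −
  [2] +
  [3] +
  [4] ⊥

6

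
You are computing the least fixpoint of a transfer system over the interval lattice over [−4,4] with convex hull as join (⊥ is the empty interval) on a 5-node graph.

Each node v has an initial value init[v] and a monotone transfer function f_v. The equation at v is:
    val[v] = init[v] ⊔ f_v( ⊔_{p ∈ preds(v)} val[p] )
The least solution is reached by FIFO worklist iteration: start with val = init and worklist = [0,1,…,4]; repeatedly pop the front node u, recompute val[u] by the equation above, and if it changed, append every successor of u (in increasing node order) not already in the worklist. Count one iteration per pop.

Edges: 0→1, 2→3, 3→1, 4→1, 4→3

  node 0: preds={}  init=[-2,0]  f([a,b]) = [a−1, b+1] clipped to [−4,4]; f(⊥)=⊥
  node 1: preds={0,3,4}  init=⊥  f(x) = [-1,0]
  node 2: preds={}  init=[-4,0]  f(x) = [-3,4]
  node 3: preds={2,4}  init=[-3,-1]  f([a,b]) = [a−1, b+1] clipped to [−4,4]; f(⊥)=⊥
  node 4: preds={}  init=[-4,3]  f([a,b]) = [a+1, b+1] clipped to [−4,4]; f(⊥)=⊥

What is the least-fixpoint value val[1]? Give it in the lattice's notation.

Worklist (6 pops):
  #1 pop 0: in=⊥ → [-2,0] (no change)
  #2 pop 1: in=[-4,3] → [-1,0] (was ⊥); enqueue []
  #3 pop 2: in=⊥ → [-4,4] (was [-4,0]); enqueue []
  #4 pop 3: in=[-4,4] → [-4,4] (was [-3,-1]); enqueue [1]
  #5 pop 4: in=⊥ → [-4,3] (no change)
  #6 pop 1: in=[-4,4] → [-1,0] (no change)

Fixpoint:
  val[0] = [-2,0]
  val[1] = [-1,0]
  val[2] = [-4,4]
  val[3] = [-4,4]
  val[4] = [-4,3]

[-1,0]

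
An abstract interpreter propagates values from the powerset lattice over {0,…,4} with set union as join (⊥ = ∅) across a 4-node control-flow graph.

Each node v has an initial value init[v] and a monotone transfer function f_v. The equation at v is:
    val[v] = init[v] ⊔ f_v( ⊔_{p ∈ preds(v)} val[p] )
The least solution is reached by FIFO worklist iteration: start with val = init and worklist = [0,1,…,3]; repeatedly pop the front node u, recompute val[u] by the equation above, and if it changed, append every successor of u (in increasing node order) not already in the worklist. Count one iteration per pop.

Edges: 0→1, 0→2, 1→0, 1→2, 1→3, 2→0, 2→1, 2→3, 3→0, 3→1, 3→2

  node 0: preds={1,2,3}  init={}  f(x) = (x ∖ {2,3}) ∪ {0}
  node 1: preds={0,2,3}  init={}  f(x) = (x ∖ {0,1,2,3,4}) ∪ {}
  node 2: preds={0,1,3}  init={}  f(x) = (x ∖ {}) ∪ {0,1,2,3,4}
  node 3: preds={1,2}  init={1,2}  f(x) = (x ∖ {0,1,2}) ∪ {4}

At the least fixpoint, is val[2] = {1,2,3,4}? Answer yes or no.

no

Trace (7 dequeues):
  [1] u=0 | in {1,2} | out {0,1} | prev {} | push {}
  [2] u=1 | in {0,1,2} | out {} | ==
  [3] u=2 | in {0,1,2} | out {0,1,2,3,4} | prev {} | push {0,1}
  [4] u=3 | in {0,1,2,3,4} | out {1,2,3,4} | prev {1,2} | push {2}
  [5] u=0 | in {0,1,2,3,4} | out {0,1,4} | prev {0,1} | push {}
  [6] u=1 | in {0,1,2,3,4} | out {} | ==
  [7] u=2 | in {0,1,2,3,4} | out {0,1,2,3,4} | ==

Converged values:
  [0] {0,1,4}
  [1] {}
  [2] {0,1,2,3,4}
  [3] {1,2,3,4}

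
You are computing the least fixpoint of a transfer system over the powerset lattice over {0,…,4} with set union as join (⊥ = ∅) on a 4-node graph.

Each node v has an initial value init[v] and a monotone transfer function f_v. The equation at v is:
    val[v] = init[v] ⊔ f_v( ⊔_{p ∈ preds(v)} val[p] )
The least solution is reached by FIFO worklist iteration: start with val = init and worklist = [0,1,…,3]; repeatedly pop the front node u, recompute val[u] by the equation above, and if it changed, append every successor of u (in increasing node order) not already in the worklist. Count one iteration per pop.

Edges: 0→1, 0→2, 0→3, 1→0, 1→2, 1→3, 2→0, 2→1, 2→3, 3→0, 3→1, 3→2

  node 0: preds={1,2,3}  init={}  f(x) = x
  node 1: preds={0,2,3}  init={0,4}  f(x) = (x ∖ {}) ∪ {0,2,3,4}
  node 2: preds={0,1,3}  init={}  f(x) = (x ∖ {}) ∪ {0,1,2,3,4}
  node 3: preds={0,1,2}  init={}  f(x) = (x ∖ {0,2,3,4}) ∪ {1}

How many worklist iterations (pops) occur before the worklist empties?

9

Trace (9 dequeues):
  [1] u=0 | in {0,4} | out {0,4} | prev {} | push {}
  [2] u=1 | in {0,4} | out {0,2,3,4} | prev {0,4} | push {0}
  [3] u=2 | in {0,2,3,4} | out {0,1,2,3,4} | prev {} | push {1}
  [4] u=3 | in {0,1,2,3,4} | out {1} | prev {} | push {2}
  [5] u=0 | in {0,1,2,3,4} | out {0,1,2,3,4} | prev {0,4} | push {3}
  [6] u=1 | in {0,1,2,3,4} | out {0,1,2,3,4} | prev {0,2,3,4} | push {0}
  [7] u=2 | in {0,1,2,3,4} | out {0,1,2,3,4} | ==
  [8] u=3 | in {0,1,2,3,4} | out {1} | ==
  [9] u=0 | in {0,1,2,3,4} | out {0,1,2,3,4} | ==

Converged values:
  [0] {0,1,2,3,4}
  [1] {0,1,2,3,4}
  [2] {0,1,2,3,4}
  [3] {1}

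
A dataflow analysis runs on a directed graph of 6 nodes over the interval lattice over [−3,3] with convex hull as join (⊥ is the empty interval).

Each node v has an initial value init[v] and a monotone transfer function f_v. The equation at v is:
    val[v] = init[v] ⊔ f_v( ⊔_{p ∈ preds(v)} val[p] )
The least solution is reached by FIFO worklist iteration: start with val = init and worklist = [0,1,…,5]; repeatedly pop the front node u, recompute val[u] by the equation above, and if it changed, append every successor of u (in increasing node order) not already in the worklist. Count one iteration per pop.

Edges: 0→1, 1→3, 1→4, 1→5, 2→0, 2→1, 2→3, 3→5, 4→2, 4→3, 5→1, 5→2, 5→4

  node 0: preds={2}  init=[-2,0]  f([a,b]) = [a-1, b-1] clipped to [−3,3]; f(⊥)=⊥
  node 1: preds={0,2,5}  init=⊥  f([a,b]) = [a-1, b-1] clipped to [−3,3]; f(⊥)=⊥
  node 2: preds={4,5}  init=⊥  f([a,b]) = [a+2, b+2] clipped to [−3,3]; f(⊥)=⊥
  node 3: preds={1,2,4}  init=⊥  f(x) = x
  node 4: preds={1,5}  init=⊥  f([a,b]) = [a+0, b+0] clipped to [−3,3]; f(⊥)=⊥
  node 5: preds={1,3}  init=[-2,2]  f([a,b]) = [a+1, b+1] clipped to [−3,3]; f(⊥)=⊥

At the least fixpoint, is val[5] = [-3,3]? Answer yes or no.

Worklist (16 pops):
  #1 pop 0: in=⊥ → [-2,0] (no change)
  #2 pop 1: in=[-2,2] → [-3,1] (was ⊥); enqueue []
  #3 pop 2: in=[-2,2] → [0,3] (was ⊥); enqueue [0,1]
  #4 pop 3: in=[-3,3] → [-3,3] (was ⊥); enqueue []
  #5 pop 4: in=[-3,2] → [-3,2] (was ⊥); enqueue [2,3]
  #6 pop 5: in=[-3,3] → [-2,3] (was [-2,2]); enqueue [4]
  #7 pop 0: in=[0,3] → [-2,2] (was [-2,0]); enqueue []
  #8 pop 1: in=[-2,3] → [-3,2] (was [-3,1]); enqueue [5]
  #9 pop 2: in=[-3,3] → [-1,3] (was [0,3]); enqueue [0,1]
  #10 pop 3: in=[-3,3] → [-3,3] (no change)
  #11 pop 4: in=[-3,3] → [-3,3] (was [-3,2]); enqueue [2,3]
  #12 pop 5: in=[-3,3] → [-2,3] (no change)
  #13 pop 0: in=[-1,3] → [-2,2] (no change)
  #14 pop 1: in=[-2,3] → [-3,2] (no change)
  #15 pop 2: in=[-3,3] → [-1,3] (no change)
  #16 pop 3: in=[-3,3] → [-3,3] (no change)

Fixpoint:
  val[0] = [-2,2]
  val[1] = [-3,2]
  val[2] = [-1,3]
  val[3] = [-3,3]
  val[4] = [-3,3]
  val[5] = [-2,3]

no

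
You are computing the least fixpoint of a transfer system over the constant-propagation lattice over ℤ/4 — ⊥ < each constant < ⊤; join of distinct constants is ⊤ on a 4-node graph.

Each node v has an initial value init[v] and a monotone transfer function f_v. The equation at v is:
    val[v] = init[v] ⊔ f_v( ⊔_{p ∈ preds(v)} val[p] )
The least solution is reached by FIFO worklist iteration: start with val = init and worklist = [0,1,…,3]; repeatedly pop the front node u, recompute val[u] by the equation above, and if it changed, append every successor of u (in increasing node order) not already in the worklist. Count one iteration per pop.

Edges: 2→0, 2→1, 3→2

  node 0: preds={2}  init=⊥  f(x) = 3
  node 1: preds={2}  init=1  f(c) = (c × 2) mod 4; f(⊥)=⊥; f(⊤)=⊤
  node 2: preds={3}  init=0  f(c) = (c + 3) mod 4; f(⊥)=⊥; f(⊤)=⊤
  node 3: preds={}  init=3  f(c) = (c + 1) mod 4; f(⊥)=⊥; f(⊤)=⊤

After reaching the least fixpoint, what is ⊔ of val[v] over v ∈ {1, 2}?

Trace (6 dequeues):
  [1] u=0 | in 0 | out 3 | prev ⊥ | push {}
  [2] u=1 | in 0 | out ⊤ | prev 1 | push {}
  [3] u=2 | in 3 | out ⊤ | prev 0 | push {0,1}
  [4] u=3 | in ⊥ | out 3 | ==
  [5] u=0 | in ⊤ | out 3 | ==
  [6] u=1 | in ⊤ | out ⊤ | ==

Converged values:
  [0] 3
  [1] ⊤
  [2] ⊤
  [3] 3

⊤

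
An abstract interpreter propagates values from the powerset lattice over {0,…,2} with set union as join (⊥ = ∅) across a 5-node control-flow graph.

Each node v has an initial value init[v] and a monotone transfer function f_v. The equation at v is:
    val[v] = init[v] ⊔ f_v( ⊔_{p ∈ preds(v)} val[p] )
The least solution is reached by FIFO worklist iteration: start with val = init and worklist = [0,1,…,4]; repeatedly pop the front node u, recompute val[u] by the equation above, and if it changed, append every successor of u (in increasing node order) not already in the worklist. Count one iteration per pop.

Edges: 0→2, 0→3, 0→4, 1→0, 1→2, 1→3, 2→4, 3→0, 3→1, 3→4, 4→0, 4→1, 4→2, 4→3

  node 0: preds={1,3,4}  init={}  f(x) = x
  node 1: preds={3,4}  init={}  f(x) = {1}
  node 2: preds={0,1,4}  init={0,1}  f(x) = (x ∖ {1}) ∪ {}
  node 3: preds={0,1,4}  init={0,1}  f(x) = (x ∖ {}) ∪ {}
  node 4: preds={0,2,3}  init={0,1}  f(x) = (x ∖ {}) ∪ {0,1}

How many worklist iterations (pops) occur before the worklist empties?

6

Iteration log — 6 steps:
  step 1. node 0  ⊔preds={0,1}  new={0,1}  old={}  +wl: 
  step 2. node 1  ⊔preds={0,1}  new={1}  old={}  +wl: 0
  step 3. node 2  ⊔preds={0,1}  new={0,1}  stable
  step 4. node 3  ⊔preds={0,1}  new={0,1}  stable
  step 5. node 4  ⊔preds={0,1}  new={0,1}  stable
  step 6. node 0  ⊔preds={0,1}  new={0,1}  stable

Least fixpoint reached:
  node 0: {0,1}
  node 1: {1}
  node 2: {0,1}
  node 3: {0,1}
  node 4: {0,1}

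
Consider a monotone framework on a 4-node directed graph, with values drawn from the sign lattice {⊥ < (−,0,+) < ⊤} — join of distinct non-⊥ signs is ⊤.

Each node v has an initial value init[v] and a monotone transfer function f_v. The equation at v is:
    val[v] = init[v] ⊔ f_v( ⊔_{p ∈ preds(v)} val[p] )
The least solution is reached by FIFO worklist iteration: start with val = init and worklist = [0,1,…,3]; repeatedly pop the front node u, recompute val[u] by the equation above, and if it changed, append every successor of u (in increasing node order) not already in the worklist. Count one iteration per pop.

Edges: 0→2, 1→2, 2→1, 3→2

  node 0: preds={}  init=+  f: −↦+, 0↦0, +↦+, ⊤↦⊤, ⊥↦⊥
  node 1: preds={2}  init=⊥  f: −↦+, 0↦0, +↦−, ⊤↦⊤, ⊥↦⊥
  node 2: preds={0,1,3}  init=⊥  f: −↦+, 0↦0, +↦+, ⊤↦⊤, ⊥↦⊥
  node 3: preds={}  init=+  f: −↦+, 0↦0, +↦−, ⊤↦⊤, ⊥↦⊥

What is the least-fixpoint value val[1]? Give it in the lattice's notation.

Worklist (8 pops):
  #1 pop 0: in=⊥ → + (no change)
  #2 pop 1: in=⊥ → ⊥ (no change)
  #3 pop 2: in=+ → + (was ⊥); enqueue [1]
  #4 pop 3: in=⊥ → + (no change)
  #5 pop 1: in=+ → − (was ⊥); enqueue [2]
  #6 pop 2: in=⊤ → ⊤ (was +); enqueue [1]
  #7 pop 1: in=⊤ → ⊤ (was −); enqueue [2]
  #8 pop 2: in=⊤ → ⊤ (no change)

Fixpoint:
  val[0] = +
  val[1] = ⊤
  val[2] = ⊤
  val[3] = +

⊤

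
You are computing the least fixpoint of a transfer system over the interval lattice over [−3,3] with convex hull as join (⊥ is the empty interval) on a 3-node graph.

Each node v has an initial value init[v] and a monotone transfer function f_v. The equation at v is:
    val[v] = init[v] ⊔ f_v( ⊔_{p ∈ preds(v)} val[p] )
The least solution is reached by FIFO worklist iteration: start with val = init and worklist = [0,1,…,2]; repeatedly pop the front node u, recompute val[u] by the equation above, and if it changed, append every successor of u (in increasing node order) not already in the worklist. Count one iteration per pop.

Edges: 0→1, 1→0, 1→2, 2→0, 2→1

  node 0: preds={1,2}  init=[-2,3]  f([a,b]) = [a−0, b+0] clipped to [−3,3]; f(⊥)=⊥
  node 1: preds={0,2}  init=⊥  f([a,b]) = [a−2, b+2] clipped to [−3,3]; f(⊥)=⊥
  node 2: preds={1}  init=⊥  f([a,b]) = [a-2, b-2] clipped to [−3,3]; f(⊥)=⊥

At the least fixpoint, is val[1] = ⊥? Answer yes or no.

Trace (5 dequeues):
  [1] u=0 | in ⊥ | out [-2,3] | ==
  [2] u=1 | in [-2,3] | out [-3,3] | prev ⊥ | push {0}
  [3] u=2 | in [-3,3] | out [-3,1] | prev ⊥ | push {1}
  [4] u=0 | in [-3,3] | out [-3,3] | prev [-2,3] | push {}
  [5] u=1 | in [-3,3] | out [-3,3] | ==

Converged values:
  [0] [-3,3]
  [1] [-3,3]
  [2] [-3,1]

no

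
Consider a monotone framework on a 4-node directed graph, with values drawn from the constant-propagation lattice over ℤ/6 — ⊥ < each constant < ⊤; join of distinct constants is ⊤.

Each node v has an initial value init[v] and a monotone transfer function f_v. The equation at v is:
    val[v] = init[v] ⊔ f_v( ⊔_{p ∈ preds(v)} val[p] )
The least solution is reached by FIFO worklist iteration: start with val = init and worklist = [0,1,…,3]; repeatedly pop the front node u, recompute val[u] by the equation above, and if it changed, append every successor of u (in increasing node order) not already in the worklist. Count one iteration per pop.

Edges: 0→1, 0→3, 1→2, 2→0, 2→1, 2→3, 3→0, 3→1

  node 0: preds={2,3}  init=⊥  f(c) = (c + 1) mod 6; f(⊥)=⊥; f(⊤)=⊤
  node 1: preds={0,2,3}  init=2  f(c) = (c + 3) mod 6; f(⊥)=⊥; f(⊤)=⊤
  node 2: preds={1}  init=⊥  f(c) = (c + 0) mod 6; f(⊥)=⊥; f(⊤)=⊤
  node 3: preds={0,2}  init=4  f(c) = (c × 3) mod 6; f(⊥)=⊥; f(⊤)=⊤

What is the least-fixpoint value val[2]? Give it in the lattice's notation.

⊤

Worklist (7 pops):
  #1 pop 0: in=4 → 5 (was ⊥); enqueue []
  #2 pop 1: in=⊤ → ⊤ (was 2); enqueue []
  #3 pop 2: in=⊤ → ⊤ (was ⊥); enqueue [0,1]
  #4 pop 3: in=⊤ → ⊤ (was 4); enqueue []
  #5 pop 0: in=⊤ → ⊤ (was 5); enqueue [3]
  #6 pop 1: in=⊤ → ⊤ (no change)
  #7 pop 3: in=⊤ → ⊤ (no change)

Fixpoint:
  val[0] = ⊤
  val[1] = ⊤
  val[2] = ⊤
  val[3] = ⊤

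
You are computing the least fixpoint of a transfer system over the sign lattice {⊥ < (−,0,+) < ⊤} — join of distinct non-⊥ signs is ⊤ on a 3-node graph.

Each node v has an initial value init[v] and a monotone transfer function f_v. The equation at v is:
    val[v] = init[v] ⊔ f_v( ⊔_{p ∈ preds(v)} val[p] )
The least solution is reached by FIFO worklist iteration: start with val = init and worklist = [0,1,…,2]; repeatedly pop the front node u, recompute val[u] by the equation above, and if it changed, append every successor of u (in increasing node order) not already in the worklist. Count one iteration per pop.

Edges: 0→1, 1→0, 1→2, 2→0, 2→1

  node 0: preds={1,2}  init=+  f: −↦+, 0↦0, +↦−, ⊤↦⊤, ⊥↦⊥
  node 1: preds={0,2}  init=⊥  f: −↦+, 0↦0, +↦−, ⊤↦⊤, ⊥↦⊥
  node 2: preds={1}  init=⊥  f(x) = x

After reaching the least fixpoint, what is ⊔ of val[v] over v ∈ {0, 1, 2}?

Worklist (9 pops):
  #1 pop 0: in=⊥ → + (no change)
  #2 pop 1: in=+ → − (was ⊥); enqueue [0]
  #3 pop 2: in=− → − (was ⊥); enqueue [1]
  #4 pop 0: in=− → + (no change)
  #5 pop 1: in=⊤ → ⊤ (was −); enqueue [0,2]
  #6 pop 0: in=⊤ → ⊤ (was +); enqueue [1]
  #7 pop 2: in=⊤ → ⊤ (was −); enqueue [0]
  #8 pop 1: in=⊤ → ⊤ (no change)
  #9 pop 0: in=⊤ → ⊤ (no change)

Fixpoint:
  val[0] = ⊤
  val[1] = ⊤
  val[2] = ⊤

⊤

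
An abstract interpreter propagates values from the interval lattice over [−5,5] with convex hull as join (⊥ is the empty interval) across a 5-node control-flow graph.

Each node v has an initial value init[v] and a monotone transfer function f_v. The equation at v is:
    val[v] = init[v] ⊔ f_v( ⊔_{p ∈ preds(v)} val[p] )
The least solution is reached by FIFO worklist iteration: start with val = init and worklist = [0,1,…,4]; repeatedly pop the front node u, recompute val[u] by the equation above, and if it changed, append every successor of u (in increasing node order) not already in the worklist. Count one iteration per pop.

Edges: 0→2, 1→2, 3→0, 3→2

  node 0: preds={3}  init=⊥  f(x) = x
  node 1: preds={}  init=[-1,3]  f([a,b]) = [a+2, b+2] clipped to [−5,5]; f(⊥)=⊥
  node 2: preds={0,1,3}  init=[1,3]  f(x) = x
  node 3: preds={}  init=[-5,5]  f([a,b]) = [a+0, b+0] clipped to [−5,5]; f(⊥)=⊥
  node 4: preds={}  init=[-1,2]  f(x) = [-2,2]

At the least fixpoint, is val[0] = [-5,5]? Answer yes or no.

yes

Trace (5 dequeues):
  [1] u=0 | in [-5,5] | out [-5,5] | prev ⊥ | push {}
  [2] u=1 | in ⊥ | out [-1,3] | ==
  [3] u=2 | in [-5,5] | out [-5,5] | prev [1,3] | push {}
  [4] u=3 | in ⊥ | out [-5,5] | ==
  [5] u=4 | in ⊥ | out [-2,2] | prev [-1,2] | push {}

Converged values:
  [0] [-5,5]
  [1] [-1,3]
  [2] [-5,5]
  [3] [-5,5]
  [4] [-2,2]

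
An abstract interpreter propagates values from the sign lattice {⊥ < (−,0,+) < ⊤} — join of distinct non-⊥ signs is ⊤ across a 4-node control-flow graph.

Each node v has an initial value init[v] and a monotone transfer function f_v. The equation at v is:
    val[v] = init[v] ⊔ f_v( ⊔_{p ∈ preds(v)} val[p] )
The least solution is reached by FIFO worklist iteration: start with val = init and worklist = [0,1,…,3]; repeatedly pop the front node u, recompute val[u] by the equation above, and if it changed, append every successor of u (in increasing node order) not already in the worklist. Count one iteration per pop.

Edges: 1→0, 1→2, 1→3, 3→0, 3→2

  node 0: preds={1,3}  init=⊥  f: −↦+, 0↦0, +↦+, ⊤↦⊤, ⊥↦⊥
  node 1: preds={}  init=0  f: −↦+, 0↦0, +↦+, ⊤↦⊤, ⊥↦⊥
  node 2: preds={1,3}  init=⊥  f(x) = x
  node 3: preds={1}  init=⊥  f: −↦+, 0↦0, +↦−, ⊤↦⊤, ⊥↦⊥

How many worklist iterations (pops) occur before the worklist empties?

6

Iteration log — 6 steps:
  step 1. node 0  ⊔preds=0  new=0  old=⊥  +wl: 
  step 2. node 1  ⊔preds=⊥  new=0  stable
  step 3. node 2  ⊔preds=0  new=0  old=⊥  +wl: 
  step 4. node 3  ⊔preds=0  new=0  old=⊥  +wl: 0,2
  step 5. node 0  ⊔preds=0  new=0  stable
  step 6. node 2  ⊔preds=0  new=0  stable

Least fixpoint reached:
  node 0: 0
  node 1: 0
  node 2: 0
  node 3: 0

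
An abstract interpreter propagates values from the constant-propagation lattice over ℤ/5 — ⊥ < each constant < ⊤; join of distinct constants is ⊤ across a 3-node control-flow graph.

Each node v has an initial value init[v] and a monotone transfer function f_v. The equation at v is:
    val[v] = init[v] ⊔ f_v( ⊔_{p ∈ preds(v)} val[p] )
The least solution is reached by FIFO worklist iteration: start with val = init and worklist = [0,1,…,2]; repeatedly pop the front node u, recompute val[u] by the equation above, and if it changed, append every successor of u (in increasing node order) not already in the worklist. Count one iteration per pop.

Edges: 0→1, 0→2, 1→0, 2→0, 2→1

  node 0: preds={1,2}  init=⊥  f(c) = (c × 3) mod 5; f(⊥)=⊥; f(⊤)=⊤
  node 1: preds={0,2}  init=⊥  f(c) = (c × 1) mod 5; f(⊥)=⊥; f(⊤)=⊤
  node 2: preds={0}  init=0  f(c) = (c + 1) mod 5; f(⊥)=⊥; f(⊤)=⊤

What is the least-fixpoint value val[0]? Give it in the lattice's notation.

⊤

Iteration log — 7 steps:
  step 1. node 0  ⊔preds=0  new=0  old=⊥  +wl: 
  step 2. node 1  ⊔preds=0  new=0  old=⊥  +wl: 0
  step 3. node 2  ⊔preds=0  new=⊤  old=0  +wl: 1
  step 4. node 0  ⊔preds=⊤  new=⊤  old=0  +wl: 2
  step 5. node 1  ⊔preds=⊤  new=⊤  old=0  +wl: 0
  step 6. node 2  ⊔preds=⊤  new=⊤  stable
  step 7. node 0  ⊔preds=⊤  new=⊤  stable

Least fixpoint reached:
  node 0: ⊤
  node 1: ⊤
  node 2: ⊤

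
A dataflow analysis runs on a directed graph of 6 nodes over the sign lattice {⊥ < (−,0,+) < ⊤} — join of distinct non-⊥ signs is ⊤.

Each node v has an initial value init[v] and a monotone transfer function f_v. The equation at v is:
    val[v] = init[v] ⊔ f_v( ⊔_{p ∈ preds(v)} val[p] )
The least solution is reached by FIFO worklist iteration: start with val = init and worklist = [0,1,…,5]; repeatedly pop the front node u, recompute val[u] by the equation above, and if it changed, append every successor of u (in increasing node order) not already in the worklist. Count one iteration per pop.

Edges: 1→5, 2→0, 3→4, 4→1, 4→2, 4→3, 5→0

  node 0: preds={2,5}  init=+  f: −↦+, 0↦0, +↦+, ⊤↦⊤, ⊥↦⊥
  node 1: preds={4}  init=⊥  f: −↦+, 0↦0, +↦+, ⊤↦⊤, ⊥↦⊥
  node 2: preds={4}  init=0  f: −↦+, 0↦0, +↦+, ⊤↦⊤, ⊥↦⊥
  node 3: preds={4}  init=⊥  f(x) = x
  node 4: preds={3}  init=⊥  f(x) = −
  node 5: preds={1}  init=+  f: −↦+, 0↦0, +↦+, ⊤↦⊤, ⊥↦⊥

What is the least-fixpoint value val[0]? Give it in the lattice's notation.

⊤

Worklist (12 pops):
  #1 pop 0: in=⊤ → ⊤ (was +); enqueue []
  #2 pop 1: in=⊥ → ⊥ (no change)
  #3 pop 2: in=⊥ → 0 (no change)
  #4 pop 3: in=⊥ → ⊥ (no change)
  #5 pop 4: in=⊥ → − (was ⊥); enqueue [1,2,3]
  #6 pop 5: in=⊥ → + (no change)
  #7 pop 1: in=− → + (was ⊥); enqueue [5]
  #8 pop 2: in=− → ⊤ (was 0); enqueue [0]
  #9 pop 3: in=− → − (was ⊥); enqueue [4]
  #10 pop 5: in=+ → + (no change)
  #11 pop 0: in=⊤ → ⊤ (no change)
  #12 pop 4: in=− → − (no change)

Fixpoint:
  val[0] = ⊤
  val[1] = +
  val[2] = ⊤
  val[3] = −
  val[4] = −
  val[5] = +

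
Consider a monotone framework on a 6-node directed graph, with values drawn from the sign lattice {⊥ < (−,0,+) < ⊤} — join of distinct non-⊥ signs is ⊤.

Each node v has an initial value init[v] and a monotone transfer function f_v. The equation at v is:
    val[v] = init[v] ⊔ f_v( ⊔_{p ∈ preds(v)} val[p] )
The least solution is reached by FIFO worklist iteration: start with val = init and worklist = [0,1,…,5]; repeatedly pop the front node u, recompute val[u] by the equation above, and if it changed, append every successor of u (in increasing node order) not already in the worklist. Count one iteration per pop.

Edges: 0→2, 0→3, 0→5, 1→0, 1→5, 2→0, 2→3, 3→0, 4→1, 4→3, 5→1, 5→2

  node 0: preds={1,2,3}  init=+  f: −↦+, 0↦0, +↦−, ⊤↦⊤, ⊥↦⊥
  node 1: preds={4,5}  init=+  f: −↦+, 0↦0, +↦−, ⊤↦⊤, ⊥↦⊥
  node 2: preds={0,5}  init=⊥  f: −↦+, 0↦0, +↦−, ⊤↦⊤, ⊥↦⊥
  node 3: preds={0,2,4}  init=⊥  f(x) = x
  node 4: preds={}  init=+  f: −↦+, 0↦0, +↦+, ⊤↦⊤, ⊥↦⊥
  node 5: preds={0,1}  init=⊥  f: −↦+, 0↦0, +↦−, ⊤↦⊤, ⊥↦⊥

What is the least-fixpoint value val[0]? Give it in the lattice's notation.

⊤

Iteration log — 9 steps:
  step 1. node 0  ⊔preds=+  new=⊤  old=+  +wl: 
  step 2. node 1  ⊔preds=+  new=⊤  old=+  +wl: 0
  step 3. node 2  ⊔preds=⊤  new=⊤  old=⊥  +wl: 
  step 4. node 3  ⊔preds=⊤  new=⊤  old=⊥  +wl: 
  step 5. node 4  ⊔preds=⊥  new=+  stable
  step 6. node 5  ⊔preds=⊤  new=⊤  old=⊥  +wl: 1,2
  step 7. node 0  ⊔preds=⊤  new=⊤  stable
  step 8. node 1  ⊔preds=⊤  new=⊤  stable
  step 9. node 2  ⊔preds=⊤  new=⊤  stable

Least fixpoint reached:
  node 0: ⊤
  node 1: ⊤
  node 2: ⊤
  node 3: ⊤
  node 4: +
  node 5: ⊤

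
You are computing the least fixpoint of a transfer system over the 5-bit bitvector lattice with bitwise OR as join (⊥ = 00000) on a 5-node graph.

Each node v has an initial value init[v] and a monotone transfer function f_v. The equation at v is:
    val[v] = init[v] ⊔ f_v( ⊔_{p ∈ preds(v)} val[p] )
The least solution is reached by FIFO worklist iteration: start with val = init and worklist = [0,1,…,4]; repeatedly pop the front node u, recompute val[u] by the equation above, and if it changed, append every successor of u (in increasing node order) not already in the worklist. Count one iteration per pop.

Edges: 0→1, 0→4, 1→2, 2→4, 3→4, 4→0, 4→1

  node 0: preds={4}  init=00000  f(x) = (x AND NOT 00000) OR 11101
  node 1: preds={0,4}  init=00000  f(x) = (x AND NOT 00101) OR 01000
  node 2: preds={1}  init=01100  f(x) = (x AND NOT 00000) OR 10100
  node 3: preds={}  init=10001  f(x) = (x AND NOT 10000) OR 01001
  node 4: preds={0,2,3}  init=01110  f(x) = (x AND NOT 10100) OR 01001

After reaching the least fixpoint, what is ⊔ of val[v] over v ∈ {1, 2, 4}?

11111

Iteration log — 7 steps:
  step 1. node 0  ⊔preds=01110  new=11111  old=00000  +wl: 
  step 2. node 1  ⊔preds=11111  new=11010  old=00000  +wl: 
  step 3. node 2  ⊔preds=11010  new=11110  old=01100  +wl: 
  step 4. node 3  ⊔preds=00000  new=11001  old=10001  +wl: 
  step 5. node 4  ⊔preds=11111  new=01111  old=01110  +wl: 0,1
  step 6. node 0  ⊔preds=01111  new=11111  stable
  step 7. node 1  ⊔preds=11111  new=11010  stable

Least fixpoint reached:
  node 0: 11111
  node 1: 11010
  node 2: 11110
  node 3: 11001
  node 4: 01111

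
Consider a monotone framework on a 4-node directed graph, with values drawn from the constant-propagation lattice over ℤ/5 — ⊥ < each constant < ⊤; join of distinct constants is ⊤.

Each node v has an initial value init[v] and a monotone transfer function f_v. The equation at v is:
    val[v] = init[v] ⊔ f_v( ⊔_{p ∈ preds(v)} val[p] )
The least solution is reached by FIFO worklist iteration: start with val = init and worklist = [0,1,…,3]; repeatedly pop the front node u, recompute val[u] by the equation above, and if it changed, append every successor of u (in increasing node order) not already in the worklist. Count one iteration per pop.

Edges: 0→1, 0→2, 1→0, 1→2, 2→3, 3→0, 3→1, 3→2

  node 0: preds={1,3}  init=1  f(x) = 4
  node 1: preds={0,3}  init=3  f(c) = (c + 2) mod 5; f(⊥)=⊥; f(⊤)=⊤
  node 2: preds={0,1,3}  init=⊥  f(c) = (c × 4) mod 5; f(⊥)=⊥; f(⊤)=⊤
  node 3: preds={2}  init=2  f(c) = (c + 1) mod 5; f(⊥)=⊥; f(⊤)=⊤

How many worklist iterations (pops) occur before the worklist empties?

7

Worklist (7 pops):
  #1 pop 0: in=⊤ → ⊤ (was 1); enqueue []
  #2 pop 1: in=⊤ → ⊤ (was 3); enqueue [0]
  #3 pop 2: in=⊤ → ⊤ (was ⊥); enqueue []
  #4 pop 3: in=⊤ → ⊤ (was 2); enqueue [1,2]
  #5 pop 0: in=⊤ → ⊤ (no change)
  #6 pop 1: in=⊤ → ⊤ (no change)
  #7 pop 2: in=⊤ → ⊤ (no change)

Fixpoint:
  val[0] = ⊤
  val[1] = ⊤
  val[2] = ⊤
  val[3] = ⊤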